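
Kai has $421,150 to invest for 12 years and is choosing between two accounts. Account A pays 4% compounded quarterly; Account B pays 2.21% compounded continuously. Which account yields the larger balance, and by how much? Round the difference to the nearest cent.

Account A, by $129,939.26

Account A growth factor: (1 + 0.01)^48 ≈ 1.61222607768; balance ≈ 678,989.0126.
Account B growth factor: e^(0.0221·12) = e^0.2652 ≈ 1.30369168804; balance ≈ 549,049.7544.
Account A is larger by 129,939.2582.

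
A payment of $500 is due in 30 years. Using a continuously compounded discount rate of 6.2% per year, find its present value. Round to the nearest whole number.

P = A·e^(−rt) = 500·e^(−1.86).
e^(−1.86) ≈ 0.15567263, so P ≈ 77.8363.

$78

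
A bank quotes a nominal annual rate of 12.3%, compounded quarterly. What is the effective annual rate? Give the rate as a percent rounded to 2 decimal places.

12.88%

EAR = (1 + 12.3%/4)^4 − 1 = (1 + 0.03075)^4 − 1.
(1 + 0.03075)^4 ≈ 1.128791, so EAR ≈ 12.87906%.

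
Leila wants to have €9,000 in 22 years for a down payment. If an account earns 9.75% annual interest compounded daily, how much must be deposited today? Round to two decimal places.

€1,053.91

Growth factor = (1 + 0.0975/365)^8030 ≈ 8.539594816.
P = 9,000/8.539594816 ≈ 1,053.9142.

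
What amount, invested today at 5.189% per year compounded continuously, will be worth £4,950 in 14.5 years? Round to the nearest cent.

P = A·e^(−rt) = 4,950·e^(−0.752405).
e^(−0.752405) ≈ 0.4712318762, so P ≈ 2,332.5978.

£2,332.60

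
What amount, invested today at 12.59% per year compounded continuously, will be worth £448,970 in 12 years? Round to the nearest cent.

P = A·e^(−rt) = 448,970·e^(−1.5108).
e^(−1.5108) ≈ 0.220733320649, so P ≈ 99,102.6390.

£99,102.64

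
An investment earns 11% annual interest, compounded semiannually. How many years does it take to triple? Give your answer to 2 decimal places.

10.26 years

(1 + 0.055)^(2t) = 3.
2t = ln 3 / ln(1 + 0.055) ≈ 1.0986/0.0535408 ≈ 20.5192.
t ≈ 10.2596.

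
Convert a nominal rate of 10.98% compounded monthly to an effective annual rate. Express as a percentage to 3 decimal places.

EAR = (1 + 10.98%/12)^12 − 1 = (1 + 0.00915)^12 − 1.
(1 + 0.00915)^12 ≈ 1.115498, so EAR ≈ 11.54977%.

11.550%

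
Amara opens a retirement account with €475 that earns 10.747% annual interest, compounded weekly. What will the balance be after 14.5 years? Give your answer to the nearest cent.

€2,253.01

Growth factor = (1 + 0.10747/52)^754 ≈ 4.743175777.
A ≈ 475 × 4.743175777 ≈ 2,253.0085.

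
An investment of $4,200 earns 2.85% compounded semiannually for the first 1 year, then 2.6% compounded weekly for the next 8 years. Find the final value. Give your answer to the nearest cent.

After 1 years at 2.85%: 4,200 × 1.028703063 ≈ 4,320.5529.
Then 8 years at 2.6%: 4,320.5529 × 1.231149169 ≈ 5,319.2451.

$5,319.25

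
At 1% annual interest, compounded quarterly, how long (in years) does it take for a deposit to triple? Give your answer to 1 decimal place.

110.0 years

(1 + 0.0025)^(4t) = 3.
4t = ln 3 / ln(1 + 0.0025) ≈ 1.0986/0.00249688 ≈ 439.9940.
t ≈ 109.9985.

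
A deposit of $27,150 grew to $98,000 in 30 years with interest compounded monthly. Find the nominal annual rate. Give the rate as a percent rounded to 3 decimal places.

4.286%

The 360-period growth factor is 98,000/27,150 = 3.60958.
r/12 = 3.60958^(1/360) − 1 ≈ 0.00357189, so r ≈ 12·0.00357189 = 4.28627%.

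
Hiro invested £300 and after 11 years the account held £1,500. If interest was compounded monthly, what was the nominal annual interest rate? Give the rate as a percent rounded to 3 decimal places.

14.721%

The 132-period growth factor is 1,500/300 = 5.
r/12 = 5^(1/132) − 1 ≈ 0.0122673, so r ≈ 12·0.0122673 = 14.72081%.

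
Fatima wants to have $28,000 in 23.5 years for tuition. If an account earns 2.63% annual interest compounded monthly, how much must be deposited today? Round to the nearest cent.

$15,102.05

Growth factor = (1 + 0.0263/12)^282 ≈ 1.8540523596.
P = 28,000/1.8540523596 ≈ 15,102.0546.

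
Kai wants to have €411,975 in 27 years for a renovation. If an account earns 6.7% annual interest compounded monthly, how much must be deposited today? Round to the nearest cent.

€67,829.29

Periodic rate = 6.7%/12 = 0.00558333; 324 periods.
P = 411,975/(1 + 0.067/12)^324 ≈ 411,975/6.07370376427 ≈ 67,829.2877.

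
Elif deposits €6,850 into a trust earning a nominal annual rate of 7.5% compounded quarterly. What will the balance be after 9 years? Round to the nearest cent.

Growth factor = (1 + 0.01875)^36 ≈ 1.9517958171.
A ≈ 6,850 × 1.9517958171 ≈ 13,369.8013.

€13,369.80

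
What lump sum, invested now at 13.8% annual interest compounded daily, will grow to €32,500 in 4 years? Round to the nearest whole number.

€18,715

Periodic rate = 13.8%/365 = 0.000378082; 1460 periods.
P = 32,500/(1 + 0.138/365)^1460 ≈ 32,500/1.7365418196 ≈ 18,715.3569.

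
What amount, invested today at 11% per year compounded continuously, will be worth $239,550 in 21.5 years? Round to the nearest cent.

$22,505.55

P = A·e^(−rt) = 239,550·e^(−2.365).
e^(−2.365) ≈ 0.0939493003685, so P ≈ 22,505.5549.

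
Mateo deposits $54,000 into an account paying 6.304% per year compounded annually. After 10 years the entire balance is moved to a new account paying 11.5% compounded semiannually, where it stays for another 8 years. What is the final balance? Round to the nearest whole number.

Phase 1: 54,000·(1 + 0.06304)^10 ≈ 99,515.2926.
Phase 2: 99,515.2926·(1 + 0.0575)^16 ≈ 243,430.9763.

$243,431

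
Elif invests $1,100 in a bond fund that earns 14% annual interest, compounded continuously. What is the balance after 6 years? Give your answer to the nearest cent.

A = P·e^(rt) = 1,100·e^(0.14·6) = 1,100·e^0.84.
e^0.84 ≈ 2.316366977, so A ≈ 2,548.0037.

$2,548.00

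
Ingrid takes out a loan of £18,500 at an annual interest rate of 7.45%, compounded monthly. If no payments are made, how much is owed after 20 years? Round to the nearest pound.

£81,709

Periodic rate = 7.45%/12 = 0.00620833; periods = 12·20 = 240.
A = 18,500·(1 + 0.0745/12)^240 ≈ 18,500·4.4167045726 ≈ 81,709.0346.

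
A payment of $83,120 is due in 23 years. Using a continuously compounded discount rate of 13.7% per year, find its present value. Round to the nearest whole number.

$3,558

P = A·e^(−rt) = 83,120·e^(−3.151).
e^(−3.151) ≈ 0.042809296159, so P ≈ 3,558.3087.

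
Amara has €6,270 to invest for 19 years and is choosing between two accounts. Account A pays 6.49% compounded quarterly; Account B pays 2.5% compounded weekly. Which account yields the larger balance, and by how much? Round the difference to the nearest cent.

A: (1 + 0.016225)^76 ≈ 3.3980555847, so 6,270 × 3.3980555847 ≈ 21,305.8085.
B: (1 + 0.025/52)^988 ≈ 1.6078306594, so 6,270 × 1.6078306594 ≈ 10,081.0982.
Difference ≈ 11,224.7103 in favor of A.

Account A, by €11,224.71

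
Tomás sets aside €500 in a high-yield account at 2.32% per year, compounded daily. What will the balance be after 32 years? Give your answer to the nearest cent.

Growth factor = (1 + 0.0232/365)^11680 ≈ 2.100922233.
A ≈ 500 × 2.100922233 ≈ 1,050.4611.

€1,050.46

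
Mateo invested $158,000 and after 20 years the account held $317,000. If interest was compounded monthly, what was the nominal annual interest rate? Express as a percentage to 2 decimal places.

3.49%

The 240-period growth factor is 317,000/158,000 = 2.00633.
r/12 = 2.00633^(1/240) − 1 ≈ 0.00290549, so r ≈ 12·0.00290549 = 3.48659%.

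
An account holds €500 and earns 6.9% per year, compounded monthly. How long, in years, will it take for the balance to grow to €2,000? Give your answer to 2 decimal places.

20.15 years

We need (1 + 0.00575)^(12t) = 4, so 12t = ln 4 / ln 1.00575 ≈ 241.7872.
t ≈ 241.7872/12 = 20.1489 years.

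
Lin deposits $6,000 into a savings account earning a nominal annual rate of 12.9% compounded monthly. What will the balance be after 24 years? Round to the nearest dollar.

Periodic rate = 12.9%/12 = 0.01075; periods = 12·24 = 288.
A = 6,000·(1 + 0.01075)^288 ≈ 6,000·21.7470324068 ≈ 130,482.1944.

$130,482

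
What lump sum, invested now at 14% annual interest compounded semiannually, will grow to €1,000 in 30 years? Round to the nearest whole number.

€17

Growth factor = (1 + 0.07)^60 ≈ 57.9464268.
P = 1,000/57.9464268 ≈ 17.2573.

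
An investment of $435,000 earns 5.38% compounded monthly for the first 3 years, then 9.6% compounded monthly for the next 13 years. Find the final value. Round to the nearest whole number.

$1,771,213

After 3 years at 5.38%: 435,000 × 1.174731102854 ≈ 511,008.0297.
Then 13 years at 9.6%: 511,008.0297 × 3.466115329527 ≈ 1,771,212.7654.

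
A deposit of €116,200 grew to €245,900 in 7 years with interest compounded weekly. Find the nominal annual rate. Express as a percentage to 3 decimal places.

10.720%

The 364-period growth factor is 245,900/116,200 = 2.11618.
r/52 = 2.11618^(1/364) − 1 ≈ 0.0020615, so r ≈ 52·0.0020615 = 10.71978%.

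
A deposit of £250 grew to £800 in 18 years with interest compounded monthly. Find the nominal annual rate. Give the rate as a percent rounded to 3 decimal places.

The 216-period growth factor is 800/250 = 3.2.
r/12 = 3.2^(1/216) − 1 ≈ 0.00539948, so r ≈ 12·0.00539948 = 6.47938%.

6.479%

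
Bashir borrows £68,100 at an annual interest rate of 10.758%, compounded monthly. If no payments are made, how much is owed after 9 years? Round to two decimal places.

£178,552.55

Periodic rate = 10.758%/12 = 0.008965; periods = 12·9 = 108.
A = 68,100·(1 + 0.008965)^108 ≈ 68,100·2.62191697398 ≈ 178,552.5459.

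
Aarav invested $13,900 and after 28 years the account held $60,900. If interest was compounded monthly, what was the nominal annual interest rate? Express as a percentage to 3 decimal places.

5.288%

The 336-period growth factor is 60,900/13,900 = 4.38129.
r/12 = 4.38129^(1/336) − 1 ≈ 0.00440654, so r ≈ 12·0.00440654 = 5.28785%.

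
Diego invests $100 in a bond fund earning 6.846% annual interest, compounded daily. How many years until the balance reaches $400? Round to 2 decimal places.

20.25 years

We need (1 + 0.000187562)^(365t) = 4, so 365t = ln 4 / ln 1.000188 ≈ 7391.8331.
t ≈ 7391.8331/365 = 20.2516 years.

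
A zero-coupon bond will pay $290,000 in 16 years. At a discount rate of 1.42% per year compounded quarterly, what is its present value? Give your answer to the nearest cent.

Growth factor = (1 + 0.00355)^64 ≈ 1.25457600627.
P = 290,000/1.25457600627 ≈ 231,153.7910.

$231,153.79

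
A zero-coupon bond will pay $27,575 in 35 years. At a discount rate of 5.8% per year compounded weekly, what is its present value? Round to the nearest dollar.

$3,626

Growth factor = (1 + 0.058/52)^1820 ≈ 7.6054776092.
P = 27,575/7.6054776092 ≈ 3,625.6763.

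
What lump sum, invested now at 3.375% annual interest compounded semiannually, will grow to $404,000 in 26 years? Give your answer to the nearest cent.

$169,226.24

Growth factor = (1 + 0.016875)^52 ≈ 2.38733659117.
P = 404,000/2.38733659117 ≈ 169,226.2421.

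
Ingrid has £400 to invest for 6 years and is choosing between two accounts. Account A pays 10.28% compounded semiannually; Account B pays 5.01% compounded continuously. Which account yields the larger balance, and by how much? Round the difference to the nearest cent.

Account A, by £189.65

Account A growth factor: (1 + 0.0514)^12 ≈ 1.82480168; balance ≈ 729.9207.
Account B growth factor: e^(0.0501·6) = e^0.3006 ≈ 1.35066897; balance ≈ 540.2676.
Account A is larger by 189.6531.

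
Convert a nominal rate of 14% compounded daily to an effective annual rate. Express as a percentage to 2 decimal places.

One year is 365 periods at 0.000383562 each: (1 + 0.000383562)^365 ≈ 1.150243.
EAR = 1.150243 − 1 ≈ 15.02429%.

15.02%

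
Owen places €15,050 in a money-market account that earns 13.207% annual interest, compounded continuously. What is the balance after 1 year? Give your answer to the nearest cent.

€17,174.88

A = P·e^(rt) = 15,050·e^(0.13207·1) = 15,050·e^0.13207.
e^0.13207 ≈ 1.1411881996, so A ≈ 17,174.8824.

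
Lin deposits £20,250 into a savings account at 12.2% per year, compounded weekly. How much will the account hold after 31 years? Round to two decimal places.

Periodic rate = 12.2%/52 = 0.00234615; periods = 52·31 = 1612.
A = 20,250·(1 + 0.122/52)^1612 ≈ 20,250·43.7097133191 ≈ 885,121.6947.

£885,121.69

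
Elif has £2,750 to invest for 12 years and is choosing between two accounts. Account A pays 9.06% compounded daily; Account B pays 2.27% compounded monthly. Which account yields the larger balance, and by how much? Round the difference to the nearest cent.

Account A, by £4,545.15

Account A growth factor: (1 + 0.0906/365)^4380 ≈ 2.965557644; balance ≈ 8,155.2835.
Account B growth factor: (1 + 0.0227/12)^144 ≈ 1.312774294; balance ≈ 3,610.1293.
Account A is larger by 4,545.1542.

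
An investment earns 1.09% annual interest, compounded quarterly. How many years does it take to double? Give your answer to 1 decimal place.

63.7 years

(1 + 0.002725)^(4t) = 2.
4t = ln 2 / ln(1 + 0.002725) ≈ 0.69315/0.00272129 ≈ 254.7124.
t ≈ 63.6781.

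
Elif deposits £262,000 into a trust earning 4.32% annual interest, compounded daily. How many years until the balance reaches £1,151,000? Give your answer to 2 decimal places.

We need (1 + 0.000118356)^(365t) = 4.3931, so 365t = ln 4.3931 / ln 1.000118 ≈ 12505.7237.
t ≈ 12505.7237/365 = 34.2623 years.

34.26 years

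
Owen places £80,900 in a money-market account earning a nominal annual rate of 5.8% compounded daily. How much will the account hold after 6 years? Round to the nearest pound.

Periodic rate = 5.8%/365 = 0.000158904; periods = 365·6 = 2190.
A = 80,900·(1 + 0.058/365)^2190 ≈ 80,900·1.41619309658 ≈ 114,570.0215.

£114,570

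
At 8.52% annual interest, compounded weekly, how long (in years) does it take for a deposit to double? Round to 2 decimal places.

(1 + 0.00163846)^(52t) = 2.
52t = ln 2 / ln(1 + 0.00163846) ≈ 0.69315/0.00163712 ≈ 423.3941.
t ≈ 8.1422.

8.14 years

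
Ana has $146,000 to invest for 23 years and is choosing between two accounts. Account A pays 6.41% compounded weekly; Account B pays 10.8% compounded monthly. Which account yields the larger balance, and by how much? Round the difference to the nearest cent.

Account A growth factor: (1 + 0.0641/52)^1196 ≈ 4.36401308745; balance ≈ 637,145.9108.
Account B growth factor: (1 + 0.009)^276 ≈ 11.85664676211; balance ≈ 1,731,070.4273.
Account B is larger by 1,093,924.5165.

Account B, by $1,093,924.52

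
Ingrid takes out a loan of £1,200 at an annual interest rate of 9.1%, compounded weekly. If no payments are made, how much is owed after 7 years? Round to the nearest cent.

Growth factor = (1 + 0.00175)^364 ≈ 1.889747599.
A ≈ 1,200 × 1.889747599 ≈ 2,267.6971.

£2,267.70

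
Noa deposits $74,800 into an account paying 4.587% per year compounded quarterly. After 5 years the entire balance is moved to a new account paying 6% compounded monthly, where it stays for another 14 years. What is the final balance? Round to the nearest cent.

$217,189.40

Phase 1: 74,800·(1 + 0.0114675)^20 ≈ 93,959.4041.
Phase 2: 93,959.4041·(1 + 0.005)^168 ≈ 217,189.4015.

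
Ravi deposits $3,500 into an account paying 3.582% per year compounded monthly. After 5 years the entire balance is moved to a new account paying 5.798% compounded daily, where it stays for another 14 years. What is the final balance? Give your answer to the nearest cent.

Phase 1: 3,500·(1 + 0.002985)^60 ≈ 4,185.3745.
Phase 2: 4,185.3745·(1 + 0.05798/365)^5110 ≈ 9,423.9256.

$9,423.93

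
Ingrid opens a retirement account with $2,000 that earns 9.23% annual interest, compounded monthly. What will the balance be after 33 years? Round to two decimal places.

$41,570.59

Periodic rate = 9.23%/12 = 0.00769167; periods = 12·33 = 396.
A = 2,000·(1 + 0.0923/12)^396 ≈ 2,000·20.785293612 ≈ 41,570.5872.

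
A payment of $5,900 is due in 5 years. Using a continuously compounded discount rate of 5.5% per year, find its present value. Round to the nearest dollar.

$4,481

P = A·e^(−rt) = 5,900·e^(−0.275).
e^(−0.275) ≈ 0.7595721232, so P ≈ 4,481.4755.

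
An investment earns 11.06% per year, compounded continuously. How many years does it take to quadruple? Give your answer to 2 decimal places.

12.53 years

e^(0.1106t) = 4, so 0.1106t = ln 4 ≈ 1.3863.
t ≈ 1.3863/0.1106 ≈ 12.5343.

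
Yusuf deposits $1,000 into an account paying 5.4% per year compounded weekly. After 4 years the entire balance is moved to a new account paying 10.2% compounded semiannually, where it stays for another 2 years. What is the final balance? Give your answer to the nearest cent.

$1,514.15

After 4 years at 5.4%: 1,000 × 1.240963289 ≈ 1,240.9633.
Then 2 years at 10.2%: 1,240.9633 × 1.220143369 ≈ 1,514.1531.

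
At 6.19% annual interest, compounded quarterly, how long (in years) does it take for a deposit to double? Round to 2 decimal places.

(1 + 0.015475)^(4t) = 2.
4t = ln 2 / ln(1 + 0.015475) ≈ 0.69315/0.0153565 ≈ 45.1371.
t ≈ 11.2843.

11.28 years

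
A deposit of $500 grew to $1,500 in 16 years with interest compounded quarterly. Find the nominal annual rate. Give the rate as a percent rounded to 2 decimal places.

(1 + r/4)^64 = 1,500/500 = 3.
1 + r/4 = 3^(1/64) ≈ 1.017314, so r/4 ≈ 0.017314.
r ≈ 4·0.017314 = 6.92560%.

6.93%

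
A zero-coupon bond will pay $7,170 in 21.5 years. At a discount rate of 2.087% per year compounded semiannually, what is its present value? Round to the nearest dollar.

Periodic rate = 2.087%/2 = 0.010435; 43 periods.
P = 7,170/(1 + 0.010435)^43 ≈ 7,170/1.562645224 ≈ 4,588.3735.

$4,588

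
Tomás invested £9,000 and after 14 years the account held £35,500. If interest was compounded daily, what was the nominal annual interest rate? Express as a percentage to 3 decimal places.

(1 + r/365)^5110 = 35,500/9,000 = 3.94444.
1 + r/365 = 3.94444^(1/5110) ≈ 1.000269, so r/365 ≈ 0.00026859.
r ≈ 365·0.00026859 = 9.80352%.

9.804%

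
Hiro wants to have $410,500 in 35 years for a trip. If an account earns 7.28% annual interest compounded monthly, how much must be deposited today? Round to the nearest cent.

$32,364.88

Growth factor = (1 + 0.0728/12)^420 ≈ 12.6835031481.
P = 410,500/12.6835031481 ≈ 32,364.8755.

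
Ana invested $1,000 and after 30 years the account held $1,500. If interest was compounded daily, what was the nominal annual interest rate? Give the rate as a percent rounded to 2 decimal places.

The 10950-period growth factor is 1,500/1,000 = 1.5.
r/365 = 1.5^(1/10950) − 1 ≈ 0.0000370295, so r ≈ 365·0.0000370295 = 1.35158%.

1.35%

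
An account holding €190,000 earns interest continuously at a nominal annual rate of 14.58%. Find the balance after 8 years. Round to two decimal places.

A = P·e^(rt) = 190,000·e^(0.1458·8) = 190,000·e^1.1664.
e^1.1664 ≈ 3.21041431851, so A ≈ 609,978.7205.

€609,978.72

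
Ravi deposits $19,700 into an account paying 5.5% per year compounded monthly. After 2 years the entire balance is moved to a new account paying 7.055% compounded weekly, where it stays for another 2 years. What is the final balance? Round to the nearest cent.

$25,314.36

After 2 years at 5.5%: 19,700 × 1.1159975675 ≈ 21,985.1521.
Then 2 years at 7.055%: 21,985.1521 × 1.1514296787 ≈ 25,314.3566.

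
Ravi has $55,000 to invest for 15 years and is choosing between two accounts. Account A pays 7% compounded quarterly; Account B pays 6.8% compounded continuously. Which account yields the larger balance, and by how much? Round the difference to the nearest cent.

Account A, by $3,224.18

A: (1 + 0.0175)^60 ≈ 2.83181627782, so 55,000 × 2.83181627782 ≈ 155,749.8953.
B: e^(0.068·15) = e^1.02 ≈ 2.77319476396, so 55,000 × 2.77319476396 ≈ 152,525.7120.
Difference ≈ 3,224.1833 in favor of A.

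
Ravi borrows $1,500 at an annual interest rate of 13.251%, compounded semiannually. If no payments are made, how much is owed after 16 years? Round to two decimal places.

Periodic rate = 13.251%/2 = 0.066255; periods = 2·16 = 32.
A = 1,500·(1 + 0.066255)^32 ≈ 1,500·7.7903071871 ≈ 11,685.4608.

$11,685.46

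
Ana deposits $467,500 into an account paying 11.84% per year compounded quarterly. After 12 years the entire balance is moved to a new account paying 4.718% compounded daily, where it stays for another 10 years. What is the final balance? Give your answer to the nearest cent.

After 12 years at 11.84%: 467,500 × 4.055922304416 ≈ 1,896,143.6773.
Then 10 years at 4.718%: 1,896,143.6773 × 1.60282790555 ≈ 3,039,191.9989.

$3,039,192.00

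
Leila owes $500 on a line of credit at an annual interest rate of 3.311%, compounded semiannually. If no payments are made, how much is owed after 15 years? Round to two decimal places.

$818.27

Periodic rate = 3.311%/2 = 0.016555; periods = 2·15 = 30.
A = 500·(1 + 0.016555)^30 ≈ 500·1.63653924 ≈ 818.2696.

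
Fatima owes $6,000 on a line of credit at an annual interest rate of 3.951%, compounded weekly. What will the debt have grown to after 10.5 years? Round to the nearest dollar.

Periodic rate = 3.951%/52 = 0.000759808; periods = 52·10.5 = 546.
A = 6,000·(1 + 0.03951/52)^546 ≈ 6,000·1.513912675 ≈ 9,083.4760.

$9,083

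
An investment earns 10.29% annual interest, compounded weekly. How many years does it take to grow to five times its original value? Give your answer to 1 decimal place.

(1 + 0.00197885)^(52t) = 5.
52t = ln 5 / ln(1 + 0.00197885) ≈ 1.6094/0.00197689 ≈ 814.1258.
t ≈ 15.6563.

15.7 years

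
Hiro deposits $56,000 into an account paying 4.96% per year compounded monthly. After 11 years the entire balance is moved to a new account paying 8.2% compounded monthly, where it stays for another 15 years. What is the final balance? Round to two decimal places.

$328,863.83

After 11 years at 4.96%: 56,000 × 1.7237041041 ≈ 96,527.4298.
Then 15 years at 8.2%: 96,527.4298 × 3.40694688004 ≈ 328,863.8259.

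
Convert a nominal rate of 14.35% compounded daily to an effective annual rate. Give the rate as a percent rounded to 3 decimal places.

15.427%

One year is 365 periods at 0.000393151 each: (1 + 0.000393151)^365 ≈ 1.154274.
EAR = 1.154274 − 1 ≈ 15.42743%.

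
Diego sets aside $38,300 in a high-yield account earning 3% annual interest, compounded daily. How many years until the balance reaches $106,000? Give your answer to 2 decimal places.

33.93 years

We need (1 + 0.0000821918)^(365t) = 2.7676, so 365t = ln 2.7676 / ln 1.000082 ≈ 12386.0442.
t ≈ 12386.0442/365 = 33.9344 years.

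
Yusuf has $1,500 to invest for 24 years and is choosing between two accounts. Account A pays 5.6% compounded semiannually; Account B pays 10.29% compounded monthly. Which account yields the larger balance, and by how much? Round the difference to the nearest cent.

Account A growth factor: (1 + 0.028)^48 ≈ 3.76417238; balance ≈ 5,646.2586.
Account B growth factor: (1 + 0.008575)^288 ≈ 11.6939514; balance ≈ 17,540.9271.
Account B is larger by 11,894.6685.

Account B, by $11,894.67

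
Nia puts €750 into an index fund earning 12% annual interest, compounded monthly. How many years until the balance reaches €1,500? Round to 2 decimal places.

5.81 years

(1 + 0.01)^(12t) = 1,500/750 = 2.
12t·ln(1 + 0.01) = ln(2); 12t = 0.69315/0.00995033 ≈ 69.6607.
t ≈ 5.8051 years.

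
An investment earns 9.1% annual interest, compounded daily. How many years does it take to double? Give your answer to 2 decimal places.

7.62 years

(1 + 0.000249315)^(365t) = 2.
365t = ln 2 / ln(1 + 0.000249315) ≈ 0.69315/0.000249284 ≈ 2780.5523.
t ≈ 7.6180.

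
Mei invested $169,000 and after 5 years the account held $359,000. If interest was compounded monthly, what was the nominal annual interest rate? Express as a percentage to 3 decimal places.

(1 + r/12)^60 = 359,000/169,000 = 2.12426.
1 + r/12 = 2.12426^(1/60) ≈ 1.012636, so r/12 ≈ 0.0126362.
r ≈ 12·0.0126362 = 15.16348%.

15.163%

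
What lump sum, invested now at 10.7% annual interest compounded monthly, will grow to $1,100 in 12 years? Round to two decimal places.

$306.36

Periodic rate = 10.7%/12 = 0.00891667; 144 periods.
P = 1,100/(1 + 0.107/12)^144 ≈ 1,100/3.590564035 ≈ 306.3586.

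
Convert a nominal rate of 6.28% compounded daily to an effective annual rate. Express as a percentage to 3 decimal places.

6.481%

One year is 365 periods at 0.000172055 each: (1 + 0.000172055)^365 ≈ 1.064808.
EAR = 1.064808 − 1 ≈ 6.48081%.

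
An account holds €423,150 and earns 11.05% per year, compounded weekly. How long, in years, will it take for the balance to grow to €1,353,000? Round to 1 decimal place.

10.5 years

(1 + 0.002125)^(52t) = 1,353,000/423,150 = 3.1974.
52t·ln(1 + 0.002125) = ln(3.1974); 52t = 1.1624/0.00212275 ≈ 547.5706.
t ≈ 10.5302 years.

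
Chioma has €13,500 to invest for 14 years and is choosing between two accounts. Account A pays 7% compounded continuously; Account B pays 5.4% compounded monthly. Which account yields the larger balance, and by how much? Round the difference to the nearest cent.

Account A, by €7,267.39

A: e^(0.07·14) = e^0.98 ≈ 2.6644562419, so 13,500 × 2.6644562419 ≈ 35,970.1593.
B: (1 + 0.0045)^168 ≈ 2.1261314034, so 13,500 × 2.1261314034 ≈ 28,702.7739.
Difference ≈ 7,267.3853 in favor of A.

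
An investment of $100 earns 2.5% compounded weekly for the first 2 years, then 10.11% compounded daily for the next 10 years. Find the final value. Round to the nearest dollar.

$289

After 2 years at 2.5%: 100 × 1.05125847 ≈ 105.1258.
Then 10 years at 10.11%: 105.1258 × 2.74796327 ≈ 288.8820.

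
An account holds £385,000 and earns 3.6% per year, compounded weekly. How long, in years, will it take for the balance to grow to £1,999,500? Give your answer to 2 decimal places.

(1 + 0.000692308)^(52t) = 1,999,500/385,000 = 5.1935.
52t·ln(1 + 0.000692308) = ln(5.1935); 52t = 1.6474/0.000692068 ≈ 2380.4145.
t ≈ 45.7772 years.

45.78 years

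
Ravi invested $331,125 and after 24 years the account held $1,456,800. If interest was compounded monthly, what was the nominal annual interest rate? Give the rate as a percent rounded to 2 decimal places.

(1 + r/12)^288 = 1,456,800/331,125 = 4.39955.
1 + r/12 = 4.39955^(1/288) ≈ 1.005157, so r/12 ≈ 0.00515736.
r ≈ 12·0.00515736 = 6.18883%.

6.19%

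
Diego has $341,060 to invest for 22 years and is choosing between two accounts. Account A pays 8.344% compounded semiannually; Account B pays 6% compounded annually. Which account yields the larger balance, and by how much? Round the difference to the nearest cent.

Account A, by $831,013.90

Account A growth factor: (1 + 0.04172)^44 ≈ 6.040099596041; balance ≈ 2,060,036.3682.
Account B growth factor: (1 + 0.06)^22 ≈ 3.603537416578; balance ≈ 1,229,022.4713.
Account A is larger by 831,013.8969.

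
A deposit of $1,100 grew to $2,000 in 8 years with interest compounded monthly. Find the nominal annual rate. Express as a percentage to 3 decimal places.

The 96-period growth factor is 2,000/1,100 = 1.81818.
r/12 = 1.81818^(1/96) − 1 ≈ 0.0062469, so r ≈ 12·0.0062469 = 7.49628%.

7.496%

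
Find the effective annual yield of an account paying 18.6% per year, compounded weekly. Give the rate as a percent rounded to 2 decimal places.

EAR = (1 + 18.6%/52)^52 − 1 = (1 + 0.00357692)^52 − 1.
(1 + 0.00357692)^52 ≈ 1.204023, so EAR ≈ 20.40226%.

20.40%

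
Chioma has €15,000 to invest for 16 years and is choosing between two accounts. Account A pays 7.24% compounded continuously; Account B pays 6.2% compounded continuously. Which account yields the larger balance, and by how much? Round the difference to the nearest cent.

Account A growth factor: e^(0.0724·16) = e^1.1584 ≈ 3.1848334638; balance ≈ 47,772.5020.
Account B growth factor: e^(0.062·16) = e^0.992 ≈ 2.6966223274; balance ≈ 40,449.3349.
Account A is larger by 7,323.1670.

Account A, by €7,323.17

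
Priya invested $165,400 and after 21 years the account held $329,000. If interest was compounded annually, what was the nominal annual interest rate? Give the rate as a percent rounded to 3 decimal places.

3.329%

The 21-period growth factor is 329,000/165,400 = 1.98912.
r = 1.98912^(1/21) − 1 ≈ 0.0332893, i.e. 3.32893%.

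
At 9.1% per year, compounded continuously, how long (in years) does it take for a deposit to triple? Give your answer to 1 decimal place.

e^(0.091t) = 3, so 0.091t = ln 3 ≈ 1.0986.
t ≈ 1.0986/0.091 ≈ 12.0727.

12.1 years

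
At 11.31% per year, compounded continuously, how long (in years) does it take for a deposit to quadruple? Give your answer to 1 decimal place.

e^(0.1131t) = 4, so 0.1131t = ln 4 ≈ 1.3863.
t ≈ 1.3863/0.1131 ≈ 12.2572.

12.3 years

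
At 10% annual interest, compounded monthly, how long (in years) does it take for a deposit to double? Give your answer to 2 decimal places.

6.96 years

(1 + 0.00833333)^(12t) = 2.
12t = ln 2 / ln(1 + 0.00833333) ≈ 0.69315/0.0082988 ≈ 83.5238.
t ≈ 6.9603.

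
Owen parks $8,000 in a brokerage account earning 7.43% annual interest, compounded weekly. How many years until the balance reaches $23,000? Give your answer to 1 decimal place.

(1 + 0.00142885)^(52t) = 23,000/8,000 = 2.875.
52t·ln(1 + 0.00142885) = ln(2.875); 52t = 1.0561/0.00142783 ≈ 739.6226.
t ≈ 14.2235 years.

14.2 years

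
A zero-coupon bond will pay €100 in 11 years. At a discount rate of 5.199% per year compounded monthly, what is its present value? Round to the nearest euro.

Growth factor = (1 + 0.0043325)^132 ≈ 1.7694251.
P = 100/1.7694251 ≈ 56.5155.

€57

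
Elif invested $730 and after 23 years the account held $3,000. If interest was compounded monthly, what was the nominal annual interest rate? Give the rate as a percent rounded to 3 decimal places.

The 276-period growth factor is 3,000/730 = 4.10959.
r/12 = 4.10959^(1/276) − 1 ≈ 0.00513387, so r ≈ 12·0.00513387 = 6.16064%.

6.161%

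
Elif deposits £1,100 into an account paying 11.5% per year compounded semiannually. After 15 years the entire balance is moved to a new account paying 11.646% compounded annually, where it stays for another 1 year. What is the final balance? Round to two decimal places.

Phase 1: 1,100·(1 + 0.0575)^30 ≈ 5,885.7792.
Phase 2: 5,885.7792·(1 + 0.11646)^1 ≈ 6,571.2371.

£6,571.24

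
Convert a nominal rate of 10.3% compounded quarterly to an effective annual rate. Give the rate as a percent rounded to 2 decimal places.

One year is 4 periods at 0.02575 each: (1 + 0.02575)^4 ≈ 1.107047.
EAR = 1.107047 − 1 ≈ 10.70471%.

10.70%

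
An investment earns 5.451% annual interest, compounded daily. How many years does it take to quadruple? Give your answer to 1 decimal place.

(1 + 0.000149342)^(365t) = 4.
365t = ln 4 / ln(1 + 0.000149342) ≈ 1.3863/0.000149331 ≈ 9283.3466.
t ≈ 25.4338.

25.4 years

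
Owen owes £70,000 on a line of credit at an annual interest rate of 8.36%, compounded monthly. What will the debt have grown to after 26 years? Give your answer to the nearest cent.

£610,671.30

Periodic rate = 8.36%/12 = 0.00696667; periods = 12·26 = 312.
A = 70,000·(1 + 0.0836/12)^312 ≈ 70,000·8.72387577489 ≈ 610,671.3042.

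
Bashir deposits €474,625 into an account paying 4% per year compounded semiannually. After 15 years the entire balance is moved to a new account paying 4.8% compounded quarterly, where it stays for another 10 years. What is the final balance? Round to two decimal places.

€1,385,403.44

After 15 years at 4%: 474,625 × 1.811361584103 ≈ 859,717.4919.
Then 10 years at 4.8%: 859,717.4919 × 1.611463600393 ≈ 1,385,403.4447.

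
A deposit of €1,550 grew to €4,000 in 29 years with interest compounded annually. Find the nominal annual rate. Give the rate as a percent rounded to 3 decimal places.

(1 + r)^29 = 4,000/1,550 = 2.58065.
1 + r = 2.58065^(1/29) ≈ 1.033231, so r ≈ 0.0332312.
r ≈ 3.32312%.

3.323%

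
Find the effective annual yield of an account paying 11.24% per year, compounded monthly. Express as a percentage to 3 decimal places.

One year is 12 periods at 0.00936667 each: (1 + 0.00936667)^12 ≈ 1.118375.
EAR = 1.118375 − 1 ≈ 11.83751%.

11.838%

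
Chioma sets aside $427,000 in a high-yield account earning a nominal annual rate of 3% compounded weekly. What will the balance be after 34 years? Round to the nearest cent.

$1,183,805.93

Periodic rate = 3%/52 = 0.000576923; periods = 52·34 = 1768.
A = 427,000·(1 + 0.03/52)^1768 ≈ 427,000·2.772379238366 ≈ 1,183,805.9348.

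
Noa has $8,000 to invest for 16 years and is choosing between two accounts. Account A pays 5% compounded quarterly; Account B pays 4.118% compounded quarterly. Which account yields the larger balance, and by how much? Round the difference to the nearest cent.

Account A, by $2,307.24

A: (1 + 0.0125)^64 ≈ 2.2145324106, so 8,000 × 2.2145324106 ≈ 17,716.2593.
B: (1 + 0.010295)^64 ≈ 1.9261275076, so 8,000 × 1.9261275076 ≈ 15,409.0201.
Difference ≈ 2,307.2392 in favor of A.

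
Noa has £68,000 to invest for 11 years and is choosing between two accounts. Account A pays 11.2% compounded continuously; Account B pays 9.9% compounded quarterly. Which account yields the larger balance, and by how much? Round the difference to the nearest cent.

Account A, by £33,721.97

Account A growth factor: e^(0.112·11) = e^1.232 ≈ 3.42807884239; balance ≈ 233,109.3613.
Account B growth factor: (1 + 0.02475)^44 ≈ 2.93216757937; balance ≈ 199,387.3954.
Account A is larger by 33,721.9659.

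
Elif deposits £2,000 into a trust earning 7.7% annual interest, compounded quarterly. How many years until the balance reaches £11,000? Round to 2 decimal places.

22.35 years

We need (1 + 0.01925)^(4t) = 5.5, so 4t = ln 5.5 / ln 1.01925 ≈ 89.4080.
t ≈ 89.4080/4 = 22.3520 years.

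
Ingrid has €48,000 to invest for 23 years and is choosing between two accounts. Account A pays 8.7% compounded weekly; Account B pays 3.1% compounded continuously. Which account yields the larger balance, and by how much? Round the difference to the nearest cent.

Account A, by €256,511.50

A: (1 + 0.087/52)^1196 ≈ 7.38409196132, so 48,000 × 7.38409196132 ≈ 354,436.4141.
B: e^(0.031·23) = e^0.713 ≈ 2.0401023945, so 48,000 × 2.0401023945 ≈ 97,924.9149.
Difference ≈ 256,511.4992 in favor of A.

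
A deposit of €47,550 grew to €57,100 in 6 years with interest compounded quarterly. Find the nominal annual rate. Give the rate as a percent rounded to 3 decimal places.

3.062%

The 24-period growth factor is 57,100/47,550 = 1.20084.
r/4 = 1.20084^(1/24) − 1 ≈ 0.00765508, so r ≈ 4·0.00765508 = 3.06203%.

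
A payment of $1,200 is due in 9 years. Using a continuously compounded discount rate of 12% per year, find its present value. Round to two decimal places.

P = A·e^(−rt) = 1,200·e^(−1.08).
e^(−1.08) ≈ 0.3395955256, so P ≈ 407.5146.

$407.51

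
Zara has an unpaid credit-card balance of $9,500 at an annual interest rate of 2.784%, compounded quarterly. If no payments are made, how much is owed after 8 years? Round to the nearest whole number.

$11,861

Growth factor = (1 + 0.00696)^32 ≈ 1.2485070931.
A ≈ 9,500 × 1.2485070931 ≈ 11,860.8174.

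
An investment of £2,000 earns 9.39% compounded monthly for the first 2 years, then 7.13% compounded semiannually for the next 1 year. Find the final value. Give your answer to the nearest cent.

£2,586.42

After 2 years at 9.39%: 2,000 × 1.205710528 ≈ 2,411.4211.
Then 1 years at 7.13%: 2,411.4211 × 1.072570922 ≈ 2,586.4201.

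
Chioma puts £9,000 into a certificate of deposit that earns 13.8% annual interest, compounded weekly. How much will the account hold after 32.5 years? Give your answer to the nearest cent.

£793,365.35

Growth factor = (1 + 0.138/52)^1690 ≈ 88.1517056642.
A ≈ 9,000 × 88.1517056642 ≈ 793,365.3510.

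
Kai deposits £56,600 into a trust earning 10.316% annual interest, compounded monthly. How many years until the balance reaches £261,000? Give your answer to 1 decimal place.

(1 + 0.00859667)^(12t) = 261,000/56,600 = 4.6113.
12t·ln(1 + 0.00859667) = ln(4.6113); 12t = 1.5285/0.00855993 ≈ 178.5660.
t ≈ 14.8805 years.

14.9 years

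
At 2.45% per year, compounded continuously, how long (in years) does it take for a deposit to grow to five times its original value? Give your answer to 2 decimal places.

65.69 years

e^(0.0245t) = 5, so 0.0245t = ln 5 ≈ 1.6094.
t ≈ 1.6094/0.0245 ≈ 65.6913.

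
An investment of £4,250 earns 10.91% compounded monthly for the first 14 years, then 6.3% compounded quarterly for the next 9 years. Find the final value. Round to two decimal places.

£34,123.92

After 14 years at 10.91%: 4,250 × 4.5745049875 ≈ 19,441.6462.
Then 9 years at 6.3%: 19,441.6462 × 1.755197194 ≈ 34,123.9229.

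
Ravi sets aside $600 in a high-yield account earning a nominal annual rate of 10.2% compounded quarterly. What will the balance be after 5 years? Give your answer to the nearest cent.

$992.81

Growth factor = (1 + 0.0255)^20 ≈ 1.65467724.
A ≈ 600 × 1.65467724 ≈ 992.8063.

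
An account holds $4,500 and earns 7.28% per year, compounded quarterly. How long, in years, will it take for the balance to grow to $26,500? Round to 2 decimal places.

24.58 years

(1 + 0.0182)^(4t) = 26,500/4,500 = 5.8889.
4t·ln(1 + 0.0182) = ln(5.8889); 4t = 1.7731/0.0180364 ≈ 98.3052.
t ≈ 24.5763 years.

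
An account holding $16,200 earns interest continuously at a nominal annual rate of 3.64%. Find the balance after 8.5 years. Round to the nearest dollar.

A = P·e^(rt) = 16,200·e^(0.0364·8.5) = 16,200·e^0.3094.
e^0.3094 ≈ 1.3626073044, so A ≈ 22,074.2383.

$22,074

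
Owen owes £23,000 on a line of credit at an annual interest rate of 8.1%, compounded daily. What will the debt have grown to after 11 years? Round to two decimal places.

£56,058.48

Growth factor = (1 + 0.081/365)^4015 ≈ 2.437325058.
A ≈ 23,000 × 2.437325058 ≈ 56,058.4763.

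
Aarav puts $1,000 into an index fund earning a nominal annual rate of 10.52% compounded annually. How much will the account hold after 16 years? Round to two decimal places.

Annual rate = 10.52% = 0.1052; years = 16.
A = 1,000·(1 + 0.1052)^16 ≈ 1,000·4.955118214 ≈ 4,955.1182.

$4,955.12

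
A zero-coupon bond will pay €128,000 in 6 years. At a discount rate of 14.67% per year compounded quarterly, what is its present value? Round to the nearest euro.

€53,925

Periodic rate = 14.67%/4 = 0.036675; 24 periods.
P = 128,000/(1 + 0.036675)^24 ≈ 128,000/2.37368458671 ≈ 53,924.6034.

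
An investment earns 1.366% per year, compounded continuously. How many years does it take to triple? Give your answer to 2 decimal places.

e^(0.01366t) = 3, so 0.01366t = ln 3 ≈ 1.0986.
t ≈ 1.0986/0.01366 ≈ 80.4255.

80.43 years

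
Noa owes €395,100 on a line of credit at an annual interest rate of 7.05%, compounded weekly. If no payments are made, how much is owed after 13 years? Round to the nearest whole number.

€987,344

Growth factor = (1 + 0.0705/52)^676 ≈ 2.49897158121.
A ≈ 395,100 × 2.49897158121 ≈ 987,343.6717.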